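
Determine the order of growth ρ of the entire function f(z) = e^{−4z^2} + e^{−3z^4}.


Each summand is entire of order 2 and 4 respectively (as in the single-exponential case). The order of a sum is at most the max of the orders, so ρ ≤ 4. For the lower bound: on |z|=r choose arg z so that -3z^4 is real positive; then |e^{-3z^4}| = e^{3r^4} while |e^{-4z^2}| ≤ e^{4r^2} = o(e^{3r^4}). So |f| ≥ e^{3r^4}(1 − o(1)) and ρ ≥ 4. Hence ρ = max(2, 4) = 4.
Therefore ρ = 4.

Order ρ = 4.


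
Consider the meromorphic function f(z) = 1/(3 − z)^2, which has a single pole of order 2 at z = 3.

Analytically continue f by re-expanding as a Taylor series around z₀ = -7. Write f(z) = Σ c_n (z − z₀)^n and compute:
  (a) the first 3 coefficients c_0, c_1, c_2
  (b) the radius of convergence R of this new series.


Let w = z − z₀, so z = z₀ + w.
Then 3 − z = 3 − (z₀ + w) = (3 − z₀) − w = 10 − w.
f(z) = 1/(10 − w)^2 = (1/(10)^2) · (1 − w/(10))^{−2}.
By the binomial series (1−u)^{−2} = Σ_{n≥0} C(n+1, 1) u^n for |u|<1, with u = w/(10):
  c_n = C(n+1, 1) / (10)^(n+2).
  c_0 = 1/(10)^2 = 1/100.
  c_1 = 2/(10)^3 = 1/500.
  c_2 = 3/(10)^4 = 3/10000.
The series is valid for |w/d| < 1, i.e. |z − z₀| < |d|.
Radius of convergence: R = |3 − z₀| = |10| = 10 (distance from z₀ to the singularity z = 3).

c_0 = 1/100, c_1 = 1/500, c_2 = 3/10000; R = 10.


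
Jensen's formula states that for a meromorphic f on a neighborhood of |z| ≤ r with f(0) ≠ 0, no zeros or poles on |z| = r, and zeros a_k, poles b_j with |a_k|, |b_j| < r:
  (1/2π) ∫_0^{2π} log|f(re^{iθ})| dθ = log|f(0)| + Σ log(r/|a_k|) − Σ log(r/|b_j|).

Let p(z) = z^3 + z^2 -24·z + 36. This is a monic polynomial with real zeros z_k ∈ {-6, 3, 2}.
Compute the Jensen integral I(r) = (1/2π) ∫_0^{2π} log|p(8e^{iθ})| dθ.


Zeros: -6, 2, 3; r = 8.
Inside |z| < r: -6, 2, 3. Outside (|z| ≥ r): ∅.
p(0) = 36, so log|p(0)| = log(36) = 3.5835.
Apply Jensen: I(r) = log|p(0)| + Σ_k log(r/|z_k|), summed over zeros inside |z| < r.
  log(r/|z_k|) for z_k = -6: log(8/6) = 0.2877
  log(r/|z_k|) for z_k = 3: log(8/3) = 0.9808
  log(r/|z_k|) for z_k = 2: log(8/2) = 1.3863
Sum over inside zeros: 2.6548.
I(r) = log|p(0)| + (inside sum) = 3.5835 + 2.6548 = 6.2383.
Closed form (all zeros inside, monic): I(r) = n·log(r) = 3·log(8) = 6.2383. ✓

I(r) ≈ 6.2383.


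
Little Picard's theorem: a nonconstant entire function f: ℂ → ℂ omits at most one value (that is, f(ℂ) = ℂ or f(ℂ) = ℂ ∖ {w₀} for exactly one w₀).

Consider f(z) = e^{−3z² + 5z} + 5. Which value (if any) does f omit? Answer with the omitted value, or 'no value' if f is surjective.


Little Picard bounds the complement of f(ℂ) to at most one point.
The exponent g(z) = −3z² + 5z is a nonconstant polynomial, hence surjective onto ℂ. So e^{g(z)} takes every value in {e^w : w ∈ ℂ} = ℂ ∖ {0}. Adding 5 shifts the range to ℂ ∖ {5}. f omits exactly 5.

Omitted value: 5.


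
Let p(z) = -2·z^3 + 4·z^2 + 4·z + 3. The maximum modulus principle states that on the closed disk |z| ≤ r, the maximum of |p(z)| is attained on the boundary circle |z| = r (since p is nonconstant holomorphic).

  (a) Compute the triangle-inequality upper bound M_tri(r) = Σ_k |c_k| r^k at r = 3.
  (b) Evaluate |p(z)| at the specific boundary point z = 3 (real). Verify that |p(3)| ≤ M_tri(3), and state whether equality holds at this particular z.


Coefficients: c_0 = 3, c_1 = 4, c_2 = 4, c_3 = -2. Radius r = 3.
Part (a). Triangle bound: M_tri(r) = Σ_k |c_k| r^k
  = |3|·3^0 + |4|·3^1 + |4|·3^2 + |-2|·3^3
  = 3 + 12 + 36 + 54 = 105.
This bounds M(r) := max_{|z|=r} |p(z)| from above; equality holds iff all terms c_k z^k can be made to align in phase at a single z on |z|=r.
Part (b). At z = 3 (real, on the circle |z| = r):
  p(3) = (3)·3^0 + (4)·3^1 + (4)·3^2 + (-2)·3^3 = -3.
  |p(3)| = 3.
Check: |p(3)| = 3 ≤ 105 = M_tri(3). ✓ Equality does not hold at z = 3 (the coefficients have mixed signs, so the terms do not all align in phase there).

M_tri(3) = 105; |p(3)| = 3; equality at z=3: no.


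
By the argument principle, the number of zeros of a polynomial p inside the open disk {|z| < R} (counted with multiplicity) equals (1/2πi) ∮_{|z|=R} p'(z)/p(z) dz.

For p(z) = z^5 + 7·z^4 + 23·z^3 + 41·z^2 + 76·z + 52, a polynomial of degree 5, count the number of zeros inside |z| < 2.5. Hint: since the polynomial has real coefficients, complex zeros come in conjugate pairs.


The zeros of p are: -1, (-3 + 2i), (-3 - 2i), (0 + 2i), (0 - 2i).
Their magnitudes are: 1, 3.606, 3.606, 2, 2.
Zeros with |z| < R = 2.5: -1, (0 + 2i), (0 - 2i).
Count = 3.
By the argument principle, (1/2πi) ∮_{|z|=R} p'(z)/p(z) dz equals exactly this count.

Number of zeros inside |z| < 2.5: 3.


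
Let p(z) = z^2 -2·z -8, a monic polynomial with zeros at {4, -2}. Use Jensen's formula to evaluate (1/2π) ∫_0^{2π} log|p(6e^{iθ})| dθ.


Zeros: -2, 4; r = 6.
Inside |z| < r: -2, 4. Outside (|z| ≥ r): ∅.
p(0) = -8, so log|p(0)| = log(8) = 2.0794.
Apply Jensen: I(r) = log|p(0)| + Σ_k log(r/|z_k|), summed over zeros inside |z| < r.
  log(r/|z_k|) for z_k = 4: log(6/4) = 0.4055
  log(r/|z_k|) for z_k = -2: log(6/2) = 1.0986
Sum over inside zeros: 1.5041.
I(r) = log|p(0)| + (inside sum) = 2.0794 + 1.5041 = 3.5835.
Closed form (all zeros inside, monic): I(r) = n·log(r) = 2·log(6) = 3.5835. ✓

I(r) ≈ 3.5835.


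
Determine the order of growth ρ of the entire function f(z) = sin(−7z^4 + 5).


Write sin(w) = (e^{iw} ± e^{−iw})/(2 or 2i), so |sin(w)| ≤ e^{|w|}. With w = −7z^4 + 5, |w| ≤ 7r^4 + 5 on |z|=r, giving M(r) ≤ e^{7r^4 + 5} and ρ ≤ 4. For the lower bound, choose z on |z|=r with -7z^4 purely imaginary of modulus 7r^4; then |sin(−7z^4 + 5)| grows like e^{7r^4}/2, so ρ ≥ 4. Hence ρ = 4.
Therefore ρ = 4.

Order ρ = 4.


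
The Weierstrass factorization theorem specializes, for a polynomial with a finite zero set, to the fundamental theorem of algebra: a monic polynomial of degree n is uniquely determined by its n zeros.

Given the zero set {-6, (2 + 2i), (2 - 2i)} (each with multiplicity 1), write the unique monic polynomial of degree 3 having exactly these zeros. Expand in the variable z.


The polynomial is p(z) = ∏_{α ∈ S} (z − α), where S = {-6, (2 + 2i), (2 - 2i)}.
Expanding the product yields: p(z) = z^3 + 2·z^2 -16·z + 48.
Note conjugate pairs combine to real quadratics: (z − (2+2i))(z − (2−2i)) = z² − 4z + 8.
The resulting polynomial has degree 3 and real coefficients as required.

p(z) = z^3 + 2·z^2 -16·z + 48.


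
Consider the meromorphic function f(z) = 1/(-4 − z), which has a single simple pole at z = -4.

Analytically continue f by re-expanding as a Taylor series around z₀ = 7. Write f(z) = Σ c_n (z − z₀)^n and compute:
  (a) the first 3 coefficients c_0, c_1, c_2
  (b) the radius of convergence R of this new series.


Let w = z − z₀, so z = z₀ + w.
Then -4 − z = -4 − (z₀ + w) = (-4 − z₀) − w = -11 − w.
f(z) = 1/(-11 − w) = (1/(-11)) · 1/(1 − w/(-11)) = Σ_{n≥0} w^n / (-11)^(n+1).
So c_n = 1/(-11)^(n+1):
  c_0 = 1/(-11)^1 = -1/11.
  c_1 = 1/(-11)^2 = 1/121.
  c_2 = 1/(-11)^3 = -1/1331.
The series is valid for |w/d| < 1, i.e. |z − z₀| < |d|.
Radius of convergence: R = |-4 − z₀| = |-11| = 11 (distance from z₀ to the singularity z = -4).

c_0 = -1/11, c_1 = 1/121, c_2 = -1/1331; R = 11.


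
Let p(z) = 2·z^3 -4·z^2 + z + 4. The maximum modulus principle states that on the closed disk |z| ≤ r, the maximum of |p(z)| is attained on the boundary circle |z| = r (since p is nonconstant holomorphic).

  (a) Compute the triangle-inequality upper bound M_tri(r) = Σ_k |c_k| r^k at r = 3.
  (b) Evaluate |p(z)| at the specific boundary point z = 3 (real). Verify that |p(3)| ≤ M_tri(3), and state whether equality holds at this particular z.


Coefficients: c_0 = 4, c_1 = 1, c_2 = -4, c_3 = 2. Radius r = 3.
Part (a). Triangle bound: M_tri(r) = Σ_k |c_k| r^k
  = |4|·3^0 + |1|·3^1 + |-4|·3^2 + |2|·3^3
  = 4 + 3 + 36 + 54 = 97.
This bounds M(r) := max_{|z|=r} |p(z)| from above; equality holds iff all terms c_k z^k can be made to align in phase at a single z on |z|=r.
Part (b). At z = 3 (real, on the circle |z| = r):
  p(3) = (4)·3^0 + (1)·3^1 + (-4)·3^2 + (2)·3^3 = 25.
  |p(3)| = 25.
Check: |p(3)| = 25 ≤ 97 = M_tri(3). ✓ Equality does not hold at z = 3 (the coefficients have mixed signs, so the terms do not all align in phase there).

M_tri(3) = 97; |p(3)| = 25; equality at z=3: no.


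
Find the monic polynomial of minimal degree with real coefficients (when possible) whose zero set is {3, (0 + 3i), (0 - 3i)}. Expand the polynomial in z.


The polynomial is p(z) = ∏_{α ∈ S} (z − α), where S = {3, (0 + 3i), (0 - 3i)}.
Expanding the product yields: p(z) = z^3 -3·z^2 + 9·z -27.
Note conjugate pairs combine to real quadratics: (z − (0+3i))(z − (0−3i)) = z² + 9.
The resulting polynomial has degree 3 and real coefficients as required.

p(z) = z^3 -3·z^2 + 9·z -27.


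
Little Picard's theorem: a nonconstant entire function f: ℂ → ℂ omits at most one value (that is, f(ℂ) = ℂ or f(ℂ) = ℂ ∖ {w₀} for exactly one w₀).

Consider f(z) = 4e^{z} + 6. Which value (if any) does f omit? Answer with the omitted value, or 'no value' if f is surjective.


Little Picard bounds the complement of f(ℂ) to at most one point.
e^{z} is never zero on ℂ, so 4·e^{z} takes every value in ℂ ∖ {0}. Adding 6 shifts the range to ℂ ∖ {6}. Thus f omits exactly the value 6.

Omitted value: 6.


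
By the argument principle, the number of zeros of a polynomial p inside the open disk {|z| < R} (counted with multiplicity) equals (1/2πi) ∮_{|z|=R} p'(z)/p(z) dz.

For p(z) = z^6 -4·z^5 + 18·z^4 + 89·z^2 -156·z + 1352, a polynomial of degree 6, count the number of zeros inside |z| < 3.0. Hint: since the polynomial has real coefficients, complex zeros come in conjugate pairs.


The zeros of p are: (2 + 3i), (2 - 3i), (-2 + 2i), (-2 - 2i), (2 + 3i), (2 - 3i).
Their magnitudes are: 3.606, 3.606, 2.828, 2.828, 3.606, 3.606.
Zeros with |z| < R = 3.0: (-2 + 2i), (-2 - 2i).
Count = 2.
By the argument principle, (1/2πi) ∮_{|z|=R} p'(z)/p(z) dz equals exactly this count.

Number of zeros inside |z| < 3.0: 2.


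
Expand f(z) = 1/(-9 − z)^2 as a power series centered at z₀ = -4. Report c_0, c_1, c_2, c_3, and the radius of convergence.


Let w = z − z₀, so z = z₀ + w.
Then -9 − z = -9 − (z₀ + w) = (-9 − z₀) − w = -5 − w.
f(z) = 1/(-5 − w)^2 = (1/(-5)^2) · (1 − w/(-5))^{−2}.
By the binomial series (1−u)^{−2} = Σ_{n≥0} C(n+1, 1) u^n for |u|<1, with u = w/(-5):
  c_n = C(n+1, 1) / (-5)^(n+2).
  c_0 = 1/(-5)^2 = 1/25.
  c_1 = 2/(-5)^3 = -2/125.
  c_2 = 3/(-5)^4 = 3/625.
  c_3 = 4/(-5)^5 = -4/3125.
The series is valid for |w/d| < 1, i.e. |z − z₀| < |d|.
Radius of convergence: R = |-9 − z₀| = |-5| = 5 (distance from z₀ to the singularity z = -9).

c_0 = 1/25, c_1 = -2/125, c_2 = 3/625, c_3 = -4/3125; R = 5.


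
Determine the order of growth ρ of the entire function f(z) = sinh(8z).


sinh(w) is a linear combination of e^{iw} and e^{−iw} (or e^w, e^{−w} in the hyperbolic case), so |sinh(w)| ≤ e^{|w|}. With w = 8z, |w| ≤ 8|z| + 0 = 8r + 0 on |z| = r, giving M(r) ≤ e^{8r + 0}, so ρ ≤ 1. On a suitable ray (z = it for sin/cos; z = t for sinh/cosh, t real → ∞), |sinh(8z)| grows like e^{8|t|}/2, so ρ ≥ 1. Hence ρ = 1.
Therefore ρ = 1.

Order ρ = 1.


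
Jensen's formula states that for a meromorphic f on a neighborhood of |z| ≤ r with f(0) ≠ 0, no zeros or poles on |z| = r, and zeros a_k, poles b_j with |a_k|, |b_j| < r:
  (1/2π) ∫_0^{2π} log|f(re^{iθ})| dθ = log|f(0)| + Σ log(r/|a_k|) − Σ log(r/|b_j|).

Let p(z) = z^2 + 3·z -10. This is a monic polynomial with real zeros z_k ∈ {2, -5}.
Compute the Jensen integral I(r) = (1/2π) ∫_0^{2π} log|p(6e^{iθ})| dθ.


Zeros: -5, 2; r = 6.
Inside |z| < r: -5, 2. Outside (|z| ≥ r): ∅.
p(0) = -10, so log|p(0)| = log(10) = 2.3026.
Apply Jensen: I(r) = log|p(0)| + Σ_k log(r/|z_k|), summed over zeros inside |z| < r.
  log(r/|z_k|) for z_k = 2: log(6/2) = 1.0986
  log(r/|z_k|) for z_k = -5: log(6/5) = 0.1823
Sum over inside zeros: 1.2809.
I(r) = log|p(0)| + (inside sum) = 2.3026 + 1.2809 = 3.5835.
Closed form (all zeros inside, monic): I(r) = n·log(r) = 2·log(6) = 3.5835. ✓

I(r) ≈ 3.5835.


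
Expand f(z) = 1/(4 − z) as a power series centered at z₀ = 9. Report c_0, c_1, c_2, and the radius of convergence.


Let w = z − z₀, so z = z₀ + w.
Then 4 − z = 4 − (z₀ + w) = (4 − z₀) − w = -5 − w.
f(z) = 1/(-5 − w) = (1/(-5)) · 1/(1 − w/(-5)) = Σ_{n≥0} w^n / (-5)^(n+1).
So c_n = 1/(-5)^(n+1):
  c_0 = 1/(-5)^1 = -1/5.
  c_1 = 1/(-5)^2 = 1/25.
  c_2 = 1/(-5)^3 = -1/125.
The series is valid for |w/d| < 1, i.e. |z − z₀| < |d|.
Radius of convergence: R = |4 − z₀| = |-5| = 5 (distance from z₀ to the singularity z = 4).

c_0 = -1/5, c_1 = 1/25, c_2 = -1/125; R = 5.


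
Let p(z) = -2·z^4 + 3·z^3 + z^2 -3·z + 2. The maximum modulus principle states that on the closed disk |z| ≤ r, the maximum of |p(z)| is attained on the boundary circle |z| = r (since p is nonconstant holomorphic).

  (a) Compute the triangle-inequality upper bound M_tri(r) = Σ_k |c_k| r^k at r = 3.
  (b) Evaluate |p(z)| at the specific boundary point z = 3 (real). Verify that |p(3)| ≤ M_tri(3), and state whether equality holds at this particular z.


Coefficients: c_0 = 2, c_1 = -3, c_2 = 1, c_3 = 3, c_4 = -2. Radius r = 3.
Part (a). Triangle bound: M_tri(r) = Σ_k |c_k| r^k
  = |2|·3^0 + |-3|·3^1 + |1|·3^2 + |3|·3^3 + |-2|·3^4
  = 2 + 9 + 9 + 81 + 162 = 263.
This bounds M(r) := max_{|z|=r} |p(z)| from above; equality holds iff all terms c_k z^k can be made to align in phase at a single z on |z|=r.
Part (b). At z = 3 (real, on the circle |z| = r):
  p(3) = (2)·3^0 + (-3)·3^1 + (1)·3^2 + (3)·3^3 + (-2)·3^4 = -79.
  |p(3)| = 79.
Check: |p(3)| = 79 ≤ 263 = M_tri(3). ✓ Equality does not hold at z = 3 (the coefficients have mixed signs, so the terms do not all align in phase there).

M_tri(3) = 263; |p(3)| = 79; equality at z=3: no.


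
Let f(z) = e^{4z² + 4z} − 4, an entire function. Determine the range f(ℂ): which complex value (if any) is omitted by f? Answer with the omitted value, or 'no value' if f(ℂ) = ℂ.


Little Picard bounds the complement of f(ℂ) to at most one point.
The exponent g(z) = 4z² + 4z is a nonconstant polynomial, hence surjective onto ℂ. So e^{g(z)} takes every value in {e^w : w ∈ ℂ} = ℂ ∖ {0}. Adding -4 shifts the range to ℂ ∖ {-4}. f omits exactly -4.

Omitted value: -4.


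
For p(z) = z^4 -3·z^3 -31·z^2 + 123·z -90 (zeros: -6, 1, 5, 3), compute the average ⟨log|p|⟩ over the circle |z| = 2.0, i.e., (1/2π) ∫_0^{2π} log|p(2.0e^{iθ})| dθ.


Zeros: -6, 1, 3, 5; r = 2.0.
Inside |z| < r: 1. Outside (|z| ≥ r): -6, 3, 5.
p(0) = -90, so log|p(0)| = log(90) = 4.4998.
Apply Jensen: I(r) = log|p(0)| + Σ_k log(r/|z_k|), summed over zeros inside |z| < r.
  log(r/|z_k|) for z_k = 1: log(2.0/1) = 0.6931
  Outside zeros (-6, 3, 5) contribute nothing to the Jensen sum.
Sum over inside zeros: 0.6931.
I(r) = log|p(0)| + (inside sum) = 4.4998 + 0.6931 = 5.1930.
Note: since some zeros are outside |z| ≤ r, the simplified n·log(r) form does NOT apply — only the inside zeros contribute.

I(r) ≈ 5.1930.


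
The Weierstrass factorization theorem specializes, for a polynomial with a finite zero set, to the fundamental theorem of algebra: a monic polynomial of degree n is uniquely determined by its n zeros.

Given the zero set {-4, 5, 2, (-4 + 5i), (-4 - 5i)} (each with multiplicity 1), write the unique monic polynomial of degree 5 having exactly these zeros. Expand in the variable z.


The polynomial is p(z) = ∏_{α ∈ S} (z − α), where S = {-4, 5, 2, (-4 + 5i), (-4 - 5i)}.
Expanding the product yields: p(z) = z^5 + 5·z^4 -z^3 -227·z^2 -418·z + 1640.
Note conjugate pairs combine to real quadratics: (z − (-4+5i))(z − (-4−5i)) = z² + 8z + 41.
The resulting polynomial has degree 5 and real coefficients as required.

p(z) = z^5 + 5·z^4 -z^3 -227·z^2 -418·z + 1640.


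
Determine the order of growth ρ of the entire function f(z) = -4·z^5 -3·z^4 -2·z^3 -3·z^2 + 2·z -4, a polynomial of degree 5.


|f(z)| ≤ Σ|c_k|·r^k = O(r^5) as r → ∞. Polynomial growth is O(e^{r^ε}) for every ε > 0 (since r^5/e^{r^ε} → 0), so ρ ≤ ε for all ε > 0, i.e. ρ = 0. Every nonconstant polynomial has order 0.
Therefore ρ = 0.

Order ρ = 0.


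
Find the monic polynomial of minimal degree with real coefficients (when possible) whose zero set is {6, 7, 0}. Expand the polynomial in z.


The polynomial is p(z) = ∏_{α ∈ S} (z − α), where S = {6, 7, 0}.
Expanding the product yields: p(z) = z^3 -13·z^2 + 42·z.
The resulting polynomial has degree 3 and real coefficients as required.

p(z) = z^3 -13·z^2 + 42·z.


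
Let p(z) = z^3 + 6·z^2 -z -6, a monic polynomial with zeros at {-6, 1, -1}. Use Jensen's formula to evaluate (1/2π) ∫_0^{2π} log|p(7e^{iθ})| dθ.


Zeros: -6, -1, 1; r = 7.
Inside |z| < r: -6, -1, 1. Outside (|z| ≥ r): ∅.
p(0) = -6, so log|p(0)| = log(6) = 1.7918.
Apply Jensen: I(r) = log|p(0)| + Σ_k log(r/|z_k|), summed over zeros inside |z| < r.
  log(r/|z_k|) for z_k = -6: log(7/6) = 0.1542
  log(r/|z_k|) for z_k = 1: log(7/1) = 1.9459
  log(r/|z_k|) for z_k = -1: log(7/1) = 1.9459
Sum over inside zeros: 4.0460.
I(r) = log|p(0)| + (inside sum) = 1.7918 + 4.0460 = 5.8377.
Closed form (all zeros inside, monic): I(r) = n·log(r) = 3·log(7) = 5.8377. ✓

I(r) ≈ 5.8377.


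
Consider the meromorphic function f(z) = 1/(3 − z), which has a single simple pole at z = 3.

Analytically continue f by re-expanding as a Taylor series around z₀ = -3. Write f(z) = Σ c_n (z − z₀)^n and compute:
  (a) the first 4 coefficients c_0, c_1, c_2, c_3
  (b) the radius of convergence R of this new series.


Let w = z − z₀, so z = z₀ + w.
Then 3 − z = 3 − (z₀ + w) = (3 − z₀) − w = 6 − w.
f(z) = 1/(6 − w) = (1/(6)) · 1/(1 − w/(6)) = Σ_{n≥0} w^n / (6)^(n+1).
So c_n = 1/(6)^(n+1):
  c_0 = 1/(6)^1 = 1/6.
  c_1 = 1/(6)^2 = 1/36.
  c_2 = 1/(6)^3 = 1/216.
  c_3 = 1/(6)^4 = 1/1296.
The series is valid for |w/d| < 1, i.e. |z − z₀| < |d|.
Radius of convergence: R = |3 − z₀| = |6| = 6 (distance from z₀ to the singularity z = 3).

c_0 = 1/6, c_1 = 1/36, c_2 = 1/216, c_3 = 1/1296; R = 6.


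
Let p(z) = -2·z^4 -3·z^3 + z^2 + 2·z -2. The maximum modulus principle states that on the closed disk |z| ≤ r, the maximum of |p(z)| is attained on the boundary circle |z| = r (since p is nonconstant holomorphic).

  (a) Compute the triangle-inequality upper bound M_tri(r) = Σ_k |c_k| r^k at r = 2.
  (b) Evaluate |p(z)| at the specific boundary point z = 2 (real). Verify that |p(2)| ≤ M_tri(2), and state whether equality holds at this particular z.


Coefficients: c_0 = -2, c_1 = 2, c_2 = 1, c_3 = -3, c_4 = -2. Radius r = 2.
Part (a). Triangle bound: M_tri(r) = Σ_k |c_k| r^k
  = |-2|·2^0 + |2|·2^1 + |1|·2^2 + |-3|·2^3 + |-2|·2^4
  = 2 + 4 + 4 + 24 + 32 = 66.
This bounds M(r) := max_{|z|=r} |p(z)| from above; equality holds iff all terms c_k z^k can be made to align in phase at a single z on |z|=r.
Part (b). At z = 2 (real, on the circle |z| = r):
  p(2) = (-2)·2^0 + (2)·2^1 + (1)·2^2 + (-3)·2^3 + (-2)·2^4 = -50.
  |p(2)| = 50.
Check: |p(2)| = 50 ≤ 66 = M_tri(2). ✓ Equality does not hold at z = 2 (the coefficients have mixed signs, so the terms do not all align in phase there).

M_tri(2) = 66; |p(2)| = 50; equality at z=2: no.


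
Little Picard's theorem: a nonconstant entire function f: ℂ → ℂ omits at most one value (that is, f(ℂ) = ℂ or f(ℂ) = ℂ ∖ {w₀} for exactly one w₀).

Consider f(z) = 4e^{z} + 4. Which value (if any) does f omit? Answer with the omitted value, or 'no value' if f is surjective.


Little Picard bounds the complement of f(ℂ) to at most one point.
e^{z} is never zero on ℂ, so 4·e^{z} takes every value in ℂ ∖ {0}. Adding 4 shifts the range to ℂ ∖ {4}. Thus f omits exactly the value 4.

Omitted value: 4.


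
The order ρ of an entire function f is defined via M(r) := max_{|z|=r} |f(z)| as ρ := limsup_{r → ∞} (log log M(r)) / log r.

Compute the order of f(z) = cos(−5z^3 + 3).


Write cos(w) = (e^{iw} ± e^{−iw})/(2 or 2i), so |cos(w)| ≤ e^{|w|}. With w = −5z^3 + 3, |w| ≤ 5r^3 + 3 on |z|=r, giving M(r) ≤ e^{5r^3 + 3} and ρ ≤ 3. For the lower bound, choose z on |z|=r with -5z^3 purely imaginary of modulus 5r^3; then |cos(−5z^3 + 3)| grows like e^{5r^3}/2, so ρ ≥ 3. Hence ρ = 3.
Therefore ρ = 3.

Order ρ = 3.


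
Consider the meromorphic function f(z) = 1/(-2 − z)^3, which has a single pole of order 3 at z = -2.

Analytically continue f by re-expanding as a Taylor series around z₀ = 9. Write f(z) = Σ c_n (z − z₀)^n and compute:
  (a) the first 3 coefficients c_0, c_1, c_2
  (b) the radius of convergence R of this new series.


Let w = z − z₀, so z = z₀ + w.
Then -2 − z = -2 − (z₀ + w) = (-2 − z₀) − w = -11 − w.
f(z) = 1/(-11 − w)^3 = (1/(-11)^3) · (1 − w/(-11))^{−3}.
By the binomial series (1−u)^{−3} = Σ_{n≥0} C(n+2, 2) u^n for |u|<1, with u = w/(-11):
  c_n = C(n+2, 2) / (-11)^(n+3).
  c_0 = 1/(-11)^3 = -1/1331.
  c_1 = 3/(-11)^4 = 3/14641.
  c_2 = 6/(-11)^5 = -6/161051.
The series is valid for |w/d| < 1, i.e. |z − z₀| < |d|.
Radius of convergence: R = |-2 − z₀| = |-11| = 11 (distance from z₀ to the singularity z = -2).

c_0 = -1/1331, c_1 = 3/14641, c_2 = -6/161051; R = 11.


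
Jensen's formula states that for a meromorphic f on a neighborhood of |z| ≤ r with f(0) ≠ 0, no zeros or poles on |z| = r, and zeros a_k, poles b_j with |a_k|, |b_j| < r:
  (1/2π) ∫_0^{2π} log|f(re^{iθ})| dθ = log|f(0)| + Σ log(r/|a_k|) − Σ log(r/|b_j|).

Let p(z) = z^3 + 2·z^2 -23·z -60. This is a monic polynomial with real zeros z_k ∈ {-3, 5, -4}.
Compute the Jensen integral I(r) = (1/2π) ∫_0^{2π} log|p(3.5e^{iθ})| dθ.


Zeros: -4, -3, 5; r = 3.5.
Inside |z| < r: -3. Outside (|z| ≥ r): -4, 5.
p(0) = -60, so log|p(0)| = log(60) = 4.0943.
Apply Jensen: I(r) = log|p(0)| + Σ_k log(r/|z_k|), summed over zeros inside |z| < r.
  log(r/|z_k|) for z_k = -3: log(3.5/3) = 0.1542
  Outside zeros (-4, 5) contribute nothing to the Jensen sum.
Sum over inside zeros: 0.1542.
I(r) = log|p(0)| + (inside sum) = 4.0943 + 0.1542 = 4.2485.
Note: since some zeros are outside |z| ≤ r, the simplified n·log(r) form does NOT apply — only the inside zeros contribute.

I(r) ≈ 4.2485.


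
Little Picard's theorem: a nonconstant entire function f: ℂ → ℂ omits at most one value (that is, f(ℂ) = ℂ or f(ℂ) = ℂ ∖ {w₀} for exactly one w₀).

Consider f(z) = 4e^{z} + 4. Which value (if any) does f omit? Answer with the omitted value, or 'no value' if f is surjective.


Little Picard bounds the complement of f(ℂ) to at most one point.
e^{z} is never zero on ℂ, so 4·e^{z} takes every value in ℂ ∖ {0}. Adding 4 shifts the range to ℂ ∖ {4}. Thus f omits exactly the value 4.

Omitted value: 4.


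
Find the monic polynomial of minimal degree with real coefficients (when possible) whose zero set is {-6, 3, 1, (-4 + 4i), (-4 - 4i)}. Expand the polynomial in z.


The polynomial is p(z) = ∏_{α ∈ S} (z − α), where S = {-6, 3, 1, (-4 + 4i), (-4 - 4i)}.
Expanding the product yields: p(z) = z^5 + 10·z^4 + 27·z^3 -86·z^2 -528·z + 576.
Note conjugate pairs combine to real quadratics: (z − (-4+4i))(z − (-4−4i)) = z² + 8z + 32.
The resulting polynomial has degree 5 and real coefficients as required.

p(z) = z^5 + 10·z^4 + 27·z^3 -86·z^2 -528·z + 576.


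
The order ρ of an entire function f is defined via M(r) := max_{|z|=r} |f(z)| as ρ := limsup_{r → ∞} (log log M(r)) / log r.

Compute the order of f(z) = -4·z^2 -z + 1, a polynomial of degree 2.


|f(z)| ≤ Σ|c_k|·r^k = O(r^2) as r → ∞. Polynomial growth is O(e^{r^ε}) for every ε > 0 (since r^2/e^{r^ε} → 0), so ρ ≤ ε for all ε > 0, i.e. ρ = 0. Every nonconstant polynomial has order 0.
Therefore ρ = 0.

Order ρ = 0.


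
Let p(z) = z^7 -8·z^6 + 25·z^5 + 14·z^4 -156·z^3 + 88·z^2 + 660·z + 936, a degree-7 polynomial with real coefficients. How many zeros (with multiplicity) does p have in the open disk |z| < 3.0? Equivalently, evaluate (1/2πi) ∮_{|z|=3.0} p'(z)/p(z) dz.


The zeros of p are: (3 + 2i), (3 - 2i), (3 + 3i), (3 - 3i), -2, (-1 + 1i), (-1 - 1i).
Their magnitudes are: 3.606, 3.606, 4.243, 4.243, 2, 1.414, 1.414.
Zeros with |z| < R = 3.0: -2, (-1 + 1i), (-1 - 1i).
Count = 3.
By the argument principle, (1/2πi) ∮_{|z|=R} p'(z)/p(z) dz equals exactly this count.

Number of zeros inside |z| < 3.0: 3.


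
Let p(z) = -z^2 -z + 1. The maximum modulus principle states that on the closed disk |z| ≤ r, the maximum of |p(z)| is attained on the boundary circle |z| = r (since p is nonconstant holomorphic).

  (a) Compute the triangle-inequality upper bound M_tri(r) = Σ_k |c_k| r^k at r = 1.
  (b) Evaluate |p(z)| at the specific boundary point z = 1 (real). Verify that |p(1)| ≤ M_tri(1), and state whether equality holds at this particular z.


Coefficients: c_0 = 1, c_1 = -1, c_2 = -1. Radius r = 1.
Part (a). Triangle bound: M_tri(r) = Σ_k |c_k| r^k
  = |1|·1^0 + |-1|·1^1 + |-1|·1^2
  = 1 + 1 + 1 = 3.
This bounds M(r) := max_{|z|=r} |p(z)| from above; equality holds iff all terms c_k z^k can be made to align in phase at a single z on |z|=r.
Part (b). At z = 1 (real, on the circle |z| = r):
  p(1) = (1)·1^0 + (-1)·1^1 + (-1)·1^2 = -1.
  |p(1)| = 1.
Check: |p(1)| = 1 ≤ 3 = M_tri(1). ✓ Equality does not hold at z = 1 (the coefficients have mixed signs, so the terms do not all align in phase there).

M_tri(1) = 3; |p(1)| = 1; equality at z=1: no.


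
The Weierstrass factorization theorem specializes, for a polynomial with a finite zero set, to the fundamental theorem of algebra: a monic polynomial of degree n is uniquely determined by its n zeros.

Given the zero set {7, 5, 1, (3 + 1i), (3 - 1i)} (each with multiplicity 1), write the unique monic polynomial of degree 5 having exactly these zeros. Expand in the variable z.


The polynomial is p(z) = ∏_{α ∈ S} (z − α), where S = {7, 5, 1, (3 + 1i), (3 - 1i)}.
Expanding the product yields: p(z) = z^5 -19·z^4 + 135·z^3 -447·z^2 + 680·z -350.
Note conjugate pairs combine to real quadratics: (z − (3+1i))(z − (3−1i)) = z² − 6z + 10.
The resulting polynomial has degree 5 and real coefficients as required.

p(z) = z^5 -19·z^4 + 135·z^3 -447·z^2 + 680·z -350.


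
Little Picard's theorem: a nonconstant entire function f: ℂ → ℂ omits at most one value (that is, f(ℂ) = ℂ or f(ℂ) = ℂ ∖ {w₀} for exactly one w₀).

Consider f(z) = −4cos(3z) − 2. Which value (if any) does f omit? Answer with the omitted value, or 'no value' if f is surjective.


Little Picard bounds the complement of f(ℂ) to at most one point.
cos is entire and surjective onto ℂ: for every w ∈ ℂ, cos(ζ) = w has a solution ζ ∈ ℂ (e.g., via the complex inverse arccos). With ζ = 3z this gives z = ζ/(3). Then -4·cos(3z) takes every value in -4·ℂ = ℂ, and adding -2 is a bijection of ℂ. So f is surjective and omits no value. (Note: only on the real line is cos bounded by [−1, 1].)

Omitted value: no value.


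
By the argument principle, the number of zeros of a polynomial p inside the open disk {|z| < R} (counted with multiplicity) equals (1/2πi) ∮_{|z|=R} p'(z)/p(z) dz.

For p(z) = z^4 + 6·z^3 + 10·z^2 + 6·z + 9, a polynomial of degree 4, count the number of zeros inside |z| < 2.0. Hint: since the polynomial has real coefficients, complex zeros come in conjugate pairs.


The zeros of p are: -3, -3, (0 + 1i), (0 - 1i).
Their magnitudes are: 3, 3, 1, 1.
Zeros with |z| < R = 2.0: (0 + 1i), (0 - 1i).
Count = 2.
By the argument principle, (1/2πi) ∮_{|z|=R} p'(z)/p(z) dz equals exactly this count.

Number of zeros inside |z| < 2.0: 2.


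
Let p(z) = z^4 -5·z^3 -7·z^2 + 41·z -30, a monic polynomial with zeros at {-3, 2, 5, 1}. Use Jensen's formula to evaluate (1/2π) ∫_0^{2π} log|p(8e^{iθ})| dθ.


Zeros: -3, 1, 2, 5; r = 8.
Inside |z| < r: -3, 1, 2, 5. Outside (|z| ≥ r): ∅.
p(0) = -30, so log|p(0)| = log(30) = 3.4012.
Apply Jensen: I(r) = log|p(0)| + Σ_k log(r/|z_k|), summed over zeros inside |z| < r.
  log(r/|z_k|) for z_k = -3: log(8/3) = 0.9808
  log(r/|z_k|) for z_k = 2: log(8/2) = 1.3863
  log(r/|z_k|) for z_k = 5: log(8/5) = 0.4700
  log(r/|z_k|) for z_k = 1: log(8/1) = 2.0794
Sum over inside zeros: 4.9166.
I(r) = log|p(0)| + (inside sum) = 3.4012 + 4.9166 = 8.3178.
Closed form (all zeros inside, monic): I(r) = n·log(r) = 4·log(8) = 8.3178. ✓

I(r) ≈ 8.3178.


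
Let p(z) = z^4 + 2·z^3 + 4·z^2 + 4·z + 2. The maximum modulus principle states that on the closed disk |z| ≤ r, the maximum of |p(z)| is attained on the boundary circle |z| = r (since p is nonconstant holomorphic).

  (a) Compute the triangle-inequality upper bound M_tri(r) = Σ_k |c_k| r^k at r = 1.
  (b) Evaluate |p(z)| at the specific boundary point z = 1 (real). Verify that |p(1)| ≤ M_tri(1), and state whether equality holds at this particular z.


Coefficients: c_0 = 2, c_1 = 4, c_2 = 4, c_3 = 2, c_4 = 1. Radius r = 1.
Part (a). Triangle bound: M_tri(r) = Σ_k |c_k| r^k
  = |2|·1^0 + |4|·1^1 + |4|·1^2 + |2|·1^3 + |1|·1^4
  = 2 + 4 + 4 + 2 + 1 = 13.
This bounds M(r) := max_{|z|=r} |p(z)| from above; equality holds iff all terms c_k z^k can be made to align in phase at a single z on |z|=r.
Part (b). At z = 1 (real, on the circle |z| = r):
  p(1) = (2)·1^0 + (4)·1^1 + (4)·1^2 + (2)·1^3 + (1)·1^4 = 13.
  |p(1)| = 13.
Since all nonzero coefficients share the same sign, |p(1)| = 13 = M_tri(1); the triangle bound is attained at z = 1, so in fact M(r) = 13.

M_tri(1) = 13; |p(1)| = 13; equality at z=1: yes.


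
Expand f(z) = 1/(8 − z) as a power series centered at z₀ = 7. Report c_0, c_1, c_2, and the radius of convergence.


Let w = z − z₀, so z = z₀ + w.
Then 8 − z = 8 − (z₀ + w) = (8 − z₀) − w = 1 − w.
f(z) = 1/(1 − w) = (1/(1)) · 1/(1 − w/(1)) = Σ_{n≥0} w^n / (1)^(n+1).
So c_n = 1/(1)^(n+1):
  c_0 = 1/(1)^1 = 1.
  c_1 = 1/(1)^2 = 1.
  c_2 = 1/(1)^3 = 1.
The series is valid for |w/d| < 1, i.e. |z − z₀| < |d|.
Radius of convergence: R = |8 − z₀| = |1| = 1 (distance from z₀ to the singularity z = 8).

c_0 = 1, c_1 = 1, c_2 = 1; R = 1.


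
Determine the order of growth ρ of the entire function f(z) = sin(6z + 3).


sin(w) is a linear combination of e^{iw} and e^{−iw} (or e^w, e^{−w} in the hyperbolic case), so |sin(w)| ≤ e^{|w|}. With w = 6z + 3, |w| ≤ 6|z| + 3 = 6r + 3 on |z| = r, giving M(r) ≤ e^{6r + 3}, so ρ ≤ 1. On a suitable ray (z = it for sin/cos; z = t for sinh/cosh, t real → ∞), |sin(6z + 3)| grows like e^{6|t|}/2, so ρ ≥ 1. Hence ρ = 1.
Therefore ρ = 1.

Order ρ = 1.


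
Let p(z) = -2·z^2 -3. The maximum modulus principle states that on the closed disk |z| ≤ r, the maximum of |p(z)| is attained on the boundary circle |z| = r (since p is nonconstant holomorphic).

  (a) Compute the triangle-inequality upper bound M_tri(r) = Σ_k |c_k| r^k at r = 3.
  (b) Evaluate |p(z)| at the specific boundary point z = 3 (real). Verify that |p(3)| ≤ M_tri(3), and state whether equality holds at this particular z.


Coefficients: c_0 = -3, c_1 = 0, c_2 = -2. Radius r = 3.
Part (a). Triangle bound: M_tri(r) = Σ_k |c_k| r^k
  = |-3|·3^0 + |0|·3^1 + |-2|·3^2
  = 3 + 0 + 18 = 21.
This bounds M(r) := max_{|z|=r} |p(z)| from above; equality holds iff all terms c_k z^k can be made to align in phase at a single z on |z|=r.
Part (b). At z = 3 (real, on the circle |z| = r):
  p(3) = (-3)·3^0 + (0)·3^1 + (-2)·3^2 = -21.
  |p(3)| = 21.
Since all nonzero coefficients share the same sign, |p(3)| = 21 = M_tri(3); the triangle bound is attained at z = 3, so in fact M(r) = 21.

M_tri(3) = 21; |p(3)| = 21; equality at z=3: yes.


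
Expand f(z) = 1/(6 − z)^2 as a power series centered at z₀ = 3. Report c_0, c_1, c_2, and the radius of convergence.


Let w = z − z₀, so z = z₀ + w.
Then 6 − z = 6 − (z₀ + w) = (6 − z₀) − w = 3 − w.
f(z) = 1/(3 − w)^2 = (1/(3)^2) · (1 − w/(3))^{−2}.
By the binomial series (1−u)^{−2} = Σ_{n≥0} C(n+1, 1) u^n for |u|<1, with u = w/(3):
  c_n = C(n+1, 1) / (3)^(n+2).
  c_0 = 1/(3)^2 = 1/9.
  c_1 = 2/(3)^3 = 2/27.
  c_2 = 3/(3)^4 = 1/27.
The series is valid for |w/d| < 1, i.e. |z − z₀| < |d|.
Radius of convergence: R = |6 − z₀| = |3| = 3 (distance from z₀ to the singularity z = 6).

c_0 = 1/9, c_1 = 2/27, c_2 = 1/27; R = 3.


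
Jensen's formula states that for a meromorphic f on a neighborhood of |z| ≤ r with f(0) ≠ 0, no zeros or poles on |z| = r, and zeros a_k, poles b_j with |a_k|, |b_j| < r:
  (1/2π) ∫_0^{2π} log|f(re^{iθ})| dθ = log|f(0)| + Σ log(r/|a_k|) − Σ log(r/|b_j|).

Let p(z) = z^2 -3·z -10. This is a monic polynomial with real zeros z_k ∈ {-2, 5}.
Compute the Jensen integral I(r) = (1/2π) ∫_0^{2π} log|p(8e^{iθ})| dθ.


Zeros: -2, 5; r = 8.
Inside |z| < r: -2, 5. Outside (|z| ≥ r): ∅.
p(0) = -10, so log|p(0)| = log(10) = 2.3026.
Apply Jensen: I(r) = log|p(0)| + Σ_k log(r/|z_k|), summed over zeros inside |z| < r.
  log(r/|z_k|) for z_k = -2: log(8/2) = 1.3863
  log(r/|z_k|) for z_k = 5: log(8/5) = 0.4700
Sum over inside zeros: 1.8563.
I(r) = log|p(0)| + (inside sum) = 2.3026 + 1.8563 = 4.1589.
Closed form (all zeros inside, monic): I(r) = n·log(r) = 2·log(8) = 4.1589. ✓

I(r) ≈ 4.1589.


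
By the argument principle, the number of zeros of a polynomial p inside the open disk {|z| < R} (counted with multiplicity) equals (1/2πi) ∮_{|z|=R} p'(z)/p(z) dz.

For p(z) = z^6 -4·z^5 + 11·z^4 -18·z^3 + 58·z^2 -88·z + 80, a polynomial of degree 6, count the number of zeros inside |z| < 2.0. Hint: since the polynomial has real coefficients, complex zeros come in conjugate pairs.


The zeros of p are: (-1 + 2i), (-1 - 2i), (1 + 1i), (1 - 1i), (2 + 2i), (2 - 2i).
Their magnitudes are: 2.236, 2.236, 1.414, 1.414, 2.828, 2.828.
Zeros with |z| < R = 2.0: (1 + 1i), (1 - 1i).
Count = 2.
By the argument principle, (1/2πi) ∮_{|z|=R} p'(z)/p(z) dz equals exactly this count.

Number of zeros inside |z| < 2.0: 2.


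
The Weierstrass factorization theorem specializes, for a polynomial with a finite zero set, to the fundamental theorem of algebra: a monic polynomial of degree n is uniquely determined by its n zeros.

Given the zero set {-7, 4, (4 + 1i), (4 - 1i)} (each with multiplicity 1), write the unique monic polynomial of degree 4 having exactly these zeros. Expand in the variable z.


The polynomial is p(z) = ∏_{α ∈ S} (z − α), where S = {-7, 4, (4 + 1i), (4 - 1i)}.
Expanding the product yields: p(z) = z^4 -5·z^3 -35·z^2 + 275·z -476.
Note conjugate pairs combine to real quadratics: (z − (4+1i))(z − (4−1i)) = z² − 8z + 17.
The resulting polynomial has degree 4 and real coefficients as required.

p(z) = z^4 -5·z^3 -35·z^2 + 275·z -476.


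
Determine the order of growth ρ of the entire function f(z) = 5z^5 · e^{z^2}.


M(r) = max_{|z|=r} |5|·|z|^5·|e^{z^2}| = 5·r^5 · e^{1r^2} (the factors attain their maxima compatibly on |z|=r). Then log M(r) = log 5 + 5·log r + 1r^2, dominated by the last term, so log log M(r) ~ 2·log r. The polynomial factor 5z^5 contributes only a log r term and does not affect the order. ρ = 2.
Therefore ρ = 2.

Order ρ = 2.


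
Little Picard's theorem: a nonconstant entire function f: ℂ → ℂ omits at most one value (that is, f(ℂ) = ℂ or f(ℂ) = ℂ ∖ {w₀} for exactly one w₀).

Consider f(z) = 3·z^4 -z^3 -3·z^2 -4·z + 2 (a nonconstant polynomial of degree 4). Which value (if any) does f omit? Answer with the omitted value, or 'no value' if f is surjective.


Little Picard bounds the complement of f(ℂ) to at most one point.
For every w ∈ ℂ, the equation p(z) − w = 0 is a nonconstant polynomial in z and hence has at least one root by the fundamental theorem of algebra. So p is surjective onto ℂ, omitting no value.

Omitted value: no value.


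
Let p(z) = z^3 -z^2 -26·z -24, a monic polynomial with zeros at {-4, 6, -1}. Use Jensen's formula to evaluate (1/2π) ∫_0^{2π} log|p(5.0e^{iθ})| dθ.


Zeros: -4, -1, 6; r = 5.0.
Inside |z| < r: -4, -1. Outside (|z| ≥ r): 6.
p(0) = -24, so log|p(0)| = log(24) = 3.1781.
Apply Jensen: I(r) = log|p(0)| + Σ_k log(r/|z_k|), summed over zeros inside |z| < r.
  log(r/|z_k|) for z_k = -4: log(5.0/4) = 0.2231
  log(r/|z_k|) for z_k = -1: log(5.0/1) = 1.6094
  Outside zeros (6) contribute nothing to the Jensen sum.
Sum over inside zeros: 1.8326.
I(r) = log|p(0)| + (inside sum) = 3.1781 + 1.8326 = 5.0106.
Note: since some zeros are outside |z| ≤ r, the simplified n·log(r) form does NOT apply — only the inside zeros contribute.

I(r) ≈ 5.0106.


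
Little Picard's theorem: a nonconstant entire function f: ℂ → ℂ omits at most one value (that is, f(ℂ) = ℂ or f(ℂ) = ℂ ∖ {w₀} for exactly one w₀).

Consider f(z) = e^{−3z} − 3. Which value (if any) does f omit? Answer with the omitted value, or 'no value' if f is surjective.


Little Picard bounds the complement of f(ℂ) to at most one point.
e^{−3z} is never zero on ℂ, so 1·e^{−3z} takes every value in ℂ ∖ {0}. Adding -3 shifts the range to ℂ ∖ {-3}. Thus f omits exactly the value -3.

Omitted value: -3.


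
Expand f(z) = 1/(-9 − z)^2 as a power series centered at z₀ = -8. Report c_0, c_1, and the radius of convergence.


Let w = z − z₀, so z = z₀ + w.
Then -9 − z = -9 − (z₀ + w) = (-9 − z₀) − w = -1 − w.
f(z) = 1/(-1 − w)^2 = (1/(-1)^2) · (1 − w/(-1))^{−2}.
By the binomial series (1−u)^{−2} = Σ_{n≥0} C(n+1, 1) u^n for |u|<1, with u = w/(-1):
  c_n = C(n+1, 1) / (-1)^(n+2).
  c_0 = 1/(-1)^2 = 1.
  c_1 = 2/(-1)^3 = -2.
The series is valid for |w/d| < 1, i.e. |z − z₀| < |d|.
Radius of convergence: R = |-9 − z₀| = |-1| = 1 (distance from z₀ to the singularity z = -9).

c_0 = 1, c_1 = -2; R = 1.


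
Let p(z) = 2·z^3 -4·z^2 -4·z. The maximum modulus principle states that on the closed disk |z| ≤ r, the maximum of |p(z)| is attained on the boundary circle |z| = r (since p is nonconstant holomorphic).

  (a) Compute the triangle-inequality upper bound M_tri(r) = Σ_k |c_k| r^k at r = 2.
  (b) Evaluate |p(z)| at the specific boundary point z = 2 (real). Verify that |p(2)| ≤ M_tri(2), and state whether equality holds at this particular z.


Coefficients: c_0 = 0, c_1 = -4, c_2 = -4, c_3 = 2. Radius r = 2.
Part (a). Triangle bound: M_tri(r) = Σ_k |c_k| r^k
  = |0|·2^0 + |-4|·2^1 + |-4|·2^2 + |2|·2^3
  = 0 + 8 + 16 + 16 = 40.
This bounds M(r) := max_{|z|=r} |p(z)| from above; equality holds iff all terms c_k z^k can be made to align in phase at a single z on |z|=r.
Part (b). At z = 2 (real, on the circle |z| = r):
  p(2) = (0)·2^0 + (-4)·2^1 + (-4)·2^2 + (2)·2^3 = -8.
  |p(2)| = 8.
Check: |p(2)| = 8 ≤ 40 = M_tri(2). ✓ Equality does not hold at z = 2 (the coefficients have mixed signs, so the terms do not all align in phase there).

M_tri(2) = 40; |p(2)| = 8; equality at z=2: no.


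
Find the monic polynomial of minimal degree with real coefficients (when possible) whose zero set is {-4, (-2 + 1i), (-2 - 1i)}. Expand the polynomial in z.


The polynomial is p(z) = ∏_{α ∈ S} (z − α), where S = {-4, (-2 + 1i), (-2 - 1i)}.
Expanding the product yields: p(z) = z^3 + 8·z^2 + 21·z + 20.
Note conjugate pairs combine to real quadratics: (z − (-2+1i))(z − (-2−1i)) = z² + 4z + 5.
The resulting polynomial has degree 3 and real coefficients as required.

p(z) = z^3 + 8·z^2 + 21·z + 20.


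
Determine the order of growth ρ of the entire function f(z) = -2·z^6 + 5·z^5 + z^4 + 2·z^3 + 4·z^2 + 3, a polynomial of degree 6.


|f(z)| ≤ Σ|c_k|·r^k = O(r^6) as r → ∞. Polynomial growth is O(e^{r^ε}) for every ε > 0 (since r^6/e^{r^ε} → 0), so ρ ≤ ε for all ε > 0, i.e. ρ = 0. Every nonconstant polynomial has order 0.
Therefore ρ = 0.

Order ρ = 0.
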